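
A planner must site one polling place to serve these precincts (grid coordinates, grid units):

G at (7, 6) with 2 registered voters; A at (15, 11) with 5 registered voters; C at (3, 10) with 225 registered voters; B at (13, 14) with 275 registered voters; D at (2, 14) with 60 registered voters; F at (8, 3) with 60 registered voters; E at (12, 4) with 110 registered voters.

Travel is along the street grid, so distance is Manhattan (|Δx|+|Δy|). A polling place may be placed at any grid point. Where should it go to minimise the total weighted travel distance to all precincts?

Manhattan distance separates: Σwᵢ(|x−xᵢ|+|y−yᵢ|) = Σwᵢ|x−xᵢ| + Σwᵢ|y−yᵢ|, so x and y are optimised independently as 1-D weighted medians.
Total weight W = 737; half = 368.5.
x-coordinate, sorted with cumulative weight:
  x=2 (D, w=60) cum 60
  x=3 (C, w=225) cum 285
  x=7 (G, w=2) cum 287
  x=8 (F, w=60) cum 347
  x=12 (E, w=110) cum 457  ← median
  x=13 (B, w=275) cum 732
  x=15 (A, w=5) cum 737
⇒ x* = 12
y-coordinate, sorted with cumulative weight:
  y=3 (F, w=60) cum 60
  y=4 (E, w=110) cum 170
  y=6 (G, w=2) cum 172
  y=10 (C, w=225) cum 397  ← median
  y=11 (A, w=5) cum 402
  y=14 (B, w=275) cum 677
  y=14 (D, w=60) cum 737
⇒ y* = 10

(12, 10)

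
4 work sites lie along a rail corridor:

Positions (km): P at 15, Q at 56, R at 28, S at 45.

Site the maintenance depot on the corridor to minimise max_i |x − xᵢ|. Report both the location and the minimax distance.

location 35.5, max distance 20.5

The 1-center on a line is the midpoint of the two extreme points: leftmost at 15, rightmost at 56.
Optimal location = (15 + 56)/2 = 35.5; maximum distance = (56 − 15)/2 = 20.5.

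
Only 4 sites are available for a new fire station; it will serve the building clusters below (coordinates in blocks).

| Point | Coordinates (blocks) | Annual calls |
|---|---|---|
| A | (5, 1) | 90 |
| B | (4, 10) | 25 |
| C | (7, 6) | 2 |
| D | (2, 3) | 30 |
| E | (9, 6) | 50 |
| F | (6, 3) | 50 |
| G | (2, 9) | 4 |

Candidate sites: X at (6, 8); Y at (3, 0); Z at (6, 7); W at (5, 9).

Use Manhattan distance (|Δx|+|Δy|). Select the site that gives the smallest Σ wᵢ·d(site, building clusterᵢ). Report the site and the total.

Z, total 1423 blocks

Total weighted distance at each candidate:
  X (6, 8): total = 1616
  Y (3, 0): total = 1625
  Z (6, 7): total = 1423
  W (5, 9): total = 1762
Minimum is at Z with total 1423 blocks.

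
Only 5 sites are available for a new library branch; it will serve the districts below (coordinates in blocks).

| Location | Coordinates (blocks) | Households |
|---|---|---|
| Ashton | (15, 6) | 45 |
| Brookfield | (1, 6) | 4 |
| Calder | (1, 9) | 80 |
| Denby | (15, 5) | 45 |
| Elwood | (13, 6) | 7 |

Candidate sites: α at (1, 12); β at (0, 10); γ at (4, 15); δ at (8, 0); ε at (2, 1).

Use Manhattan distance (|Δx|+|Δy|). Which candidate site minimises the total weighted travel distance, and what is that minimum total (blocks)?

Total weighted distance at each candidate:
  α (1, 12): total = 2235
  β (0, 10): total = 2054
  γ (4, 15): total = 2739
  δ (8, 0): total = 2534
  ε (2, 1): total = 2431
Minimum is at β with total 2054 blocks.

β, total 2054 blocks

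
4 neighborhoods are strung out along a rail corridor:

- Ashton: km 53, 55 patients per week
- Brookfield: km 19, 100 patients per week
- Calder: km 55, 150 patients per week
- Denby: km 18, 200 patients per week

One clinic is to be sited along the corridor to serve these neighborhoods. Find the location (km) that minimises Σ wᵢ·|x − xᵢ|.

For a sum of weighted absolute distances on a line, the optimum is the weighted median (not the mean). Total weight W = 505; half-weight = 252.5.
Sort by position and accumulate weight:
  km 18 (Denby, w=200) → cum 200
  km 19 (Brookfield, w=100) → cum 300  ≥ 252.5 → median here
  km 53 (Ashton, w=55) → cum 355
  km 55 (Calder, w=150) → cum 505
Optimal location: km 19.

x = 19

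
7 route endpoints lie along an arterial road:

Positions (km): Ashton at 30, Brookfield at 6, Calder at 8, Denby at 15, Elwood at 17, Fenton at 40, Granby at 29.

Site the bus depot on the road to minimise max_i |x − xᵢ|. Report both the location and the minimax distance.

location 23, max distance 17

The 1-center on a line is the midpoint of the two extreme points: leftmost at 6, rightmost at 40.
Optimal location = (6 + 40)/2 = 23; maximum distance = (40 − 6)/2 = 17.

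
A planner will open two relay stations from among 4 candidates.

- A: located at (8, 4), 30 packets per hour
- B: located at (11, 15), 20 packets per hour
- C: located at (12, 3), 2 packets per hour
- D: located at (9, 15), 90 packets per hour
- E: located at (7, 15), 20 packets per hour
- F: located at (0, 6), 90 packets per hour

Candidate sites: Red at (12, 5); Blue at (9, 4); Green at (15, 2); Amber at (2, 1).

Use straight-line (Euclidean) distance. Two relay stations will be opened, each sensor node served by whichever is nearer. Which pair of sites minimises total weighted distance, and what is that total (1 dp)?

{Blue, Amber}, total 1958.2

Evaluate every pair (each demand assigned to the nearer of the two):
  {Blue, Amber}: total = 1958.2
  {Red, Amber}: total = 1976.6
  {Red, Blue}: total = 2228.0
  {Blue, Green}: total = 2303.3
  {Green, Amber}: total = 2550.2
  {Red, Green}: total = 2575.7
Best pair: {Blue, Amber} with total 1958.2.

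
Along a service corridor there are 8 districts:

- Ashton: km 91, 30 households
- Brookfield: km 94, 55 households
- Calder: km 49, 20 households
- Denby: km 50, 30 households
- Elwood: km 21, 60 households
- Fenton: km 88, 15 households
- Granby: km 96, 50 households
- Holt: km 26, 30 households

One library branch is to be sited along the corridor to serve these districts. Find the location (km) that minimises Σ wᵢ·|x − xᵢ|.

x = 88

For a sum of weighted absolute distances on a line, the optimum is the weighted median (not the mean). Total weight W = 290; half-weight = 145.
Sort by position and accumulate weight:
  km 21 (Elwood, w=60) → cum 60
  km 26 (Holt, w=30) → cum 90
  km 49 (Calder, w=20) → cum 110
  km 50 (Denby, w=30) → cum 140
  km 88 (Fenton, w=15) → cum 155  ≥ 145 → median here
  km 91 (Ashton, w=30) → cum 185
  km 94 (Brookfield, w=55) → cum 240
  km 96 (Granby, w=50) → cum 290
Optimal location: km 88.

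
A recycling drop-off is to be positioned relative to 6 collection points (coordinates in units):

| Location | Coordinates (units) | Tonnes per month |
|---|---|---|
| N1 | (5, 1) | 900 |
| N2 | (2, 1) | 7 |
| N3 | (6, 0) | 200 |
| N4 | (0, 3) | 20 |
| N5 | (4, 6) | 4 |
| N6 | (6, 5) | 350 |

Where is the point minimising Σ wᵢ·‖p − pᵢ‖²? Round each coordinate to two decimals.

(5.29, 1.85)

The minimiser of Σwᵢ‖p−pᵢ‖² is the weighted centroid p* = (Σwᵢpᵢ)/(Σwᵢ).
Σwᵢ = 1481.
Σwᵢxᵢ = 900·5 + 7·2 + 200·6 + 20·0 + 4·4 + 350·6 = 7830.
Σwᵢyᵢ = 900·1 + 7·1 + 200·0 + 20·3 + 4·6 + 350·5 = 2741.
x* = 7830/1481 = 5.29, y* = 2741/1481 = 1.85.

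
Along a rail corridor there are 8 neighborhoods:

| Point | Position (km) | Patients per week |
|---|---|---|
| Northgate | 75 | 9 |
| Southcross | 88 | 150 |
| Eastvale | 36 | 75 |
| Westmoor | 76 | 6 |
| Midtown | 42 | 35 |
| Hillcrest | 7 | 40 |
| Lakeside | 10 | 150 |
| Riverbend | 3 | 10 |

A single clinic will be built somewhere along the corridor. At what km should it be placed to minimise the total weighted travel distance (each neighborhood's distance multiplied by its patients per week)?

For a sum of weighted absolute distances on a line, the optimum is the weighted median (not the mean). Total weight W = 475; half-weight = 237.5.
Sort by position and accumulate weight:
  km 3 (Riverbend, w=10) → cum 10
  km 7 (Hillcrest, w=40) → cum 50
  km 10 (Lakeside, w=150) → cum 200
  km 36 (Eastvale, w=75) → cum 275  ≥ 237.5 → median here
  km 42 (Midtown, w=35) → cum 310
  km 75 (Northgate, w=9) → cum 319
  km 76 (Westmoor, w=6) → cum 325
  km 88 (Southcross, w=150) → cum 475
Optimal location: km 36.

x = 36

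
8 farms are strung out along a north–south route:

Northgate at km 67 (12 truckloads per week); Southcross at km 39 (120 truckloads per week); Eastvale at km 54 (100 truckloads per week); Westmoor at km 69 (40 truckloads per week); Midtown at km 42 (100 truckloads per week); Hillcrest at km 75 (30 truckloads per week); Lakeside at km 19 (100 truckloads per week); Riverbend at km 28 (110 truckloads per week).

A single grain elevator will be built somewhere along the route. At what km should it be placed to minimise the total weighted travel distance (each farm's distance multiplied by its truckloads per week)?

For a sum of weighted absolute distances on a line, the optimum is the weighted median (not the mean). Total weight W = 612; half-weight = 306.
Sort by position and accumulate weight:
  km 19 (Lakeside, w=100) → cum 100
  km 28 (Riverbend, w=110) → cum 210
  km 39 (Southcross, w=120) → cum 330  ≥ 306 → median here
  km 42 (Midtown, w=100) → cum 430
  km 54 (Eastvale, w=100) → cum 530
  km 67 (Northgate, w=12) → cum 542
  km 69 (Westmoor, w=40) → cum 582
  km 75 (Hillcrest, w=30) → cum 612
Optimal location: km 39.

x = 39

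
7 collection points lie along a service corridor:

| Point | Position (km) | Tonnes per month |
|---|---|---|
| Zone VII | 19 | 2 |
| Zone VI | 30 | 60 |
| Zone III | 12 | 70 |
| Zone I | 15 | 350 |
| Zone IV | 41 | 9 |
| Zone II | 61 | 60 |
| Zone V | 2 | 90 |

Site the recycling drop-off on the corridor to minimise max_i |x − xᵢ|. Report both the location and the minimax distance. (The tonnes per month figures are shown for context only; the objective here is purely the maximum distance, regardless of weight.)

location 31.5, max distance 29.5

The 1-center on a line is the midpoint of the two extreme points: leftmost at 2, rightmost at 61.
Optimal location = (2 + 61)/2 = 31.5; maximum distance = (61 − 2)/2 = 29.5.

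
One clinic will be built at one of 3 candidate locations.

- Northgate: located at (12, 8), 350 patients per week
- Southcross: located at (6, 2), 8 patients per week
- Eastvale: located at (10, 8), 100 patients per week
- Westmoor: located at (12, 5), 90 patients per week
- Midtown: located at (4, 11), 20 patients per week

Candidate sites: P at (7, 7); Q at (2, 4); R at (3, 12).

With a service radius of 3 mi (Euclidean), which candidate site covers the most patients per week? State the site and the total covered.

Coverage radius r = 3 mi; a point is covered iff (Δx)²+(Δy)² ≤ 3² = 9.
  P (7, 7): covers {none} → 0
  Q (2, 4): covers {none} → 0
  R (3, 12): covers {Midtown} → 20
Maximum coverage at R: 20 patients per week.

R, covering 20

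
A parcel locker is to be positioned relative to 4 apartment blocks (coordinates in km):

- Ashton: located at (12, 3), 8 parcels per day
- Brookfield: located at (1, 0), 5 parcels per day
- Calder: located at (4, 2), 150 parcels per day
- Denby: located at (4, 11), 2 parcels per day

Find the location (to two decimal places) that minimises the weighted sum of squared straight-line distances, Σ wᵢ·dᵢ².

The minimiser of Σwᵢ‖p−pᵢ‖² is the weighted centroid p* = (Σwᵢpᵢ)/(Σwᵢ).
Σwᵢ = 165.
Σwᵢxᵢ = 8·12 + 5·1 + 150·4 + 2·4 = 709.
Σwᵢyᵢ = 8·3 + 5·0 + 150·2 + 2·11 = 346.
x* = 709/165 = 4.30, y* = 346/165 = 2.10.

(4.30, 2.10)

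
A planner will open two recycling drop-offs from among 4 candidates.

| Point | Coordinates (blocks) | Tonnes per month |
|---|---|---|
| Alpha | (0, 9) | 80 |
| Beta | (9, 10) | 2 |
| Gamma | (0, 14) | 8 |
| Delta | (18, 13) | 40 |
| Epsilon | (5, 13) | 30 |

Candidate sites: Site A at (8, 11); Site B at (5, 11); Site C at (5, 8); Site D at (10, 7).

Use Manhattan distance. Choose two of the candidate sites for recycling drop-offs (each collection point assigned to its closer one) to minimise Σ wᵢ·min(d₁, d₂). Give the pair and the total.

Evaluate every pair (each demand assigned to the nearer of the two):
  {Site A, Site B}: total = 1168
  {Site A, Site C}: total = 1202
  {Site B, Site C}: total = 1214
  {Site B, Site D}: total = 1252
  {Site C, Site D}: total = 1286
  {Site A, Site D}: total = 1522
Best pair: {Site A, Site B} with total 1168.

{Site A, Site B}, total 1168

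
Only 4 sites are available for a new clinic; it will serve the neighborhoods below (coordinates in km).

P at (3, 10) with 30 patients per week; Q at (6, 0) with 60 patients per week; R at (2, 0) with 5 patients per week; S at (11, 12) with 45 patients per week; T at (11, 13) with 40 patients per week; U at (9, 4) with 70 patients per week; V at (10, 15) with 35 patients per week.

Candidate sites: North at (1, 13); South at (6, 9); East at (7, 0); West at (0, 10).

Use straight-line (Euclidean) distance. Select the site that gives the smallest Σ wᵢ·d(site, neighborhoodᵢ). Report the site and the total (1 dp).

South, total 1863.2 km

Total weighted distance at each candidate:
  North (1, 13): total = 3026.9
  South (6, 9): total = 1863.2
  East (7, 0): total = 2369.8
  West (0, 10): total = 2948.4
Minimum is at South with total 1863.2 km.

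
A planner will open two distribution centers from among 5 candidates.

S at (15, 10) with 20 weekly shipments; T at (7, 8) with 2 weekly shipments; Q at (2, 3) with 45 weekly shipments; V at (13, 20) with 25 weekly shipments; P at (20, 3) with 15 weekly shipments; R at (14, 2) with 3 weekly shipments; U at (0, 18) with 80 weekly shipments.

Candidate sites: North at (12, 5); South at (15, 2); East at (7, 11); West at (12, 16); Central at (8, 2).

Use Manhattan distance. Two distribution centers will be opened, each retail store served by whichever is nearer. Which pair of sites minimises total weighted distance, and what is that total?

Evaluate every pair (each demand assigned to the nearer of the two):
  {West, Central}: total = 1967
  {North, West}: total = 2126
  {South, West}: total = 2154
  {East, Central}: total = 2209
  {South, East}: total = 2339
  {North, East}: total = 2366
  {East, West}: total = 2379
  {North, Central}: total = 2974
  {South, Central}: total = 3002
  {North, South}: total = 3209
Best pair: {West, Central} with total 1967.

{West, Central}, total 1967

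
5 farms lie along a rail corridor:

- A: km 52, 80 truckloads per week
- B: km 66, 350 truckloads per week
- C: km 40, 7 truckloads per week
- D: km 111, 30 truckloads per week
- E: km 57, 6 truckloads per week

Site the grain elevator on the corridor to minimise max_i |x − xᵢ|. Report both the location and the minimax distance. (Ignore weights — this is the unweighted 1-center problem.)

location 75.5, max distance 35.5

The 1-center on a line is the midpoint of the two extreme points: leftmost at 40, rightmost at 111.
Optimal location = (40 + 111)/2 = 75.5; maximum distance = (111 − 40)/2 = 35.5.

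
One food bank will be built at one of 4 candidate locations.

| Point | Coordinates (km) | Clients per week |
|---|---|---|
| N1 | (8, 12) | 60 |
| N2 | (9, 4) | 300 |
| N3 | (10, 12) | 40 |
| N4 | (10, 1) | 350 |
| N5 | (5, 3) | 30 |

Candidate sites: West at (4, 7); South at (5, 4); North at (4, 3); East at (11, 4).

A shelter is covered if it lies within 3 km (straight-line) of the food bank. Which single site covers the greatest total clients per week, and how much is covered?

East, covering 300

Coverage radius r = 3 km; a point is covered iff (Δx)²+(Δy)² ≤ 3² = 9.
  West (4, 7): covers {none} → 0
  South (5, 4): covers {N5} → 30
  North (4, 3): covers {N5} → 30
  East (11, 4): covers {N2} → 300
Maximum coverage at East: 300 clients per week.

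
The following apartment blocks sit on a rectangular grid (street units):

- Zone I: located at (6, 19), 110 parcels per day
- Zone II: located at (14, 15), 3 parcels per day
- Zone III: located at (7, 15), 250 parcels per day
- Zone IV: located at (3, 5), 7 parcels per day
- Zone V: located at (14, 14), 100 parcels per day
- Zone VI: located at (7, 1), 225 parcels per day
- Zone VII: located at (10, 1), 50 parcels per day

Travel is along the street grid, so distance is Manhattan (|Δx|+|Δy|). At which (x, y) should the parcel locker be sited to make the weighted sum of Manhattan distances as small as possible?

(7, 14)

Manhattan distance separates: Σwᵢ(|x−xᵢ|+|y−yᵢ|) = Σwᵢ|x−xᵢ| + Σwᵢ|y−yᵢ|, so x and y are optimised independently as 1-D weighted medians.
Total weight W = 745; half = 372.5.
x-coordinate, sorted with cumulative weight:
  x=3 (Zone IV, w=7) cum 7
  x=6 (Zone I, w=110) cum 117
  x=7 (Zone III, w=250) cum 367
  x=7 (Zone VI, w=225) cum 592  ← median
  x=10 (Zone VII, w=50) cum 642
  x=14 (Zone II, w=3) cum 645
  x=14 (Zone V, w=100) cum 745
⇒ x* = 7
y-coordinate, sorted with cumulative weight:
  y=1 (Zone VI, w=225) cum 225
  y=1 (Zone VII, w=50) cum 275
  y=5 (Zone IV, w=7) cum 282
  y=14 (Zone V, w=100) cum 382  ← median
  y=15 (Zone II, w=3) cum 385
  y=15 (Zone III, w=250) cum 635
  y=19 (Zone I, w=110) cum 745
⇒ y* = 14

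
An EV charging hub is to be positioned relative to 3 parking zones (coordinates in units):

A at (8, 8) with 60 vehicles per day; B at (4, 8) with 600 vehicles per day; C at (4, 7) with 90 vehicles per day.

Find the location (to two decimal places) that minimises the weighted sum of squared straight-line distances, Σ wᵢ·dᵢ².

(4.32, 7.88)

The minimiser of Σwᵢ‖p−pᵢ‖² is the weighted centroid p* = (Σwᵢpᵢ)/(Σwᵢ).
Σwᵢ = 750.
Σwᵢxᵢ = 60·8 + 600·4 + 90·4 = 3240.
Σwᵢyᵢ = 60·8 + 600·8 + 90·7 = 5910.
x* = 3240/750 = 4.32, y* = 5910/750 = 7.88.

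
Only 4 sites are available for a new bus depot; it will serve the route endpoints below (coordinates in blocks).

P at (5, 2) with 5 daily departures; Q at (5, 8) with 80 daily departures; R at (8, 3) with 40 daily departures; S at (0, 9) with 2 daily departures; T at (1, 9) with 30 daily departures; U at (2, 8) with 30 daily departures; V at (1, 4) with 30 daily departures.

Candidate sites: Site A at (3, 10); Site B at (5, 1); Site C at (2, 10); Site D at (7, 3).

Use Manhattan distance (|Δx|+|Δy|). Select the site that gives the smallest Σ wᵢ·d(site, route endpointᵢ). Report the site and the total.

Site A, total 1278 blocks

Total weighted distance at each candidate:
  Site A (3, 10): total = 1278
  Site B (5, 1): total = 1661
  Site C (2, 10): total = 1311
  Site D (7, 3): total = 1511
Minimum is at Site A with total 1278 blocks.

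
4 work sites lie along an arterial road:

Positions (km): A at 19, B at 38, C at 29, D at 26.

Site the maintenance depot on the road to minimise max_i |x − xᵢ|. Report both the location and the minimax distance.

location 28.5, max distance 9.5

The 1-center on a line is the midpoint of the two extreme points: leftmost at 19, rightmost at 38.
Optimal location = (19 + 38)/2 = 28.5; maximum distance = (38 − 19)/2 = 9.5.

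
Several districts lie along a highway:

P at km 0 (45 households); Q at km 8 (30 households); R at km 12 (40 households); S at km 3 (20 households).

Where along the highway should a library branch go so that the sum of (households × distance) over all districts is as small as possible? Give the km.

x = 8

For a sum of weighted absolute distances on a line, the optimum is the weighted median (not the mean). Total weight W = 135; half-weight = 67.5.
Sort by position and accumulate weight:
  km 0 (P, w=45) → cum 45
  km 3 (S, w=20) → cum 65
  km 8 (Q, w=30) → cum 95  ≥ 67.5 → median here
  km 12 (R, w=40) → cum 135
Optimal location: km 8.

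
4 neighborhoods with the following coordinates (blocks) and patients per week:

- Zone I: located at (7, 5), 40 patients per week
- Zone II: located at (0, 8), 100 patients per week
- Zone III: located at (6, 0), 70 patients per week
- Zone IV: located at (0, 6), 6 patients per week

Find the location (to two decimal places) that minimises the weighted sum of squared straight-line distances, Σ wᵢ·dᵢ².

The minimiser of Σwᵢ‖p−pᵢ‖² is the weighted centroid p* = (Σwᵢpᵢ)/(Σwᵢ).
Σwᵢ = 216.
Σwᵢxᵢ = 40·7 + 100·0 + 70·6 + 6·0 = 700.
Σwᵢyᵢ = 40·5 + 100·8 + 70·0 + 6·6 = 1036.
x* = 700/216 = 3.24, y* = 1036/216 = 4.80.

(3.24, 4.80)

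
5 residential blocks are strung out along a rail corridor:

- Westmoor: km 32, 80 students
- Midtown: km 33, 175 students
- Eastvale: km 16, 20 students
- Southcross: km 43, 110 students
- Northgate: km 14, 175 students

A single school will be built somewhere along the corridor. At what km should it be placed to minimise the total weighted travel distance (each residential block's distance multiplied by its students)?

x = 33

For a sum of weighted absolute distances on a line, the optimum is the weighted median (not the mean). Total weight W = 560; half-weight = 280.
Sort by position and accumulate weight:
  km 14 (Northgate, w=175) → cum 175
  km 16 (Eastvale, w=20) → cum 195
  km 32 (Westmoor, w=80) → cum 275
  km 33 (Midtown, w=175) → cum 450  ≥ 280 → median here
  km 43 (Southcross, w=110) → cum 560
Optimal location: km 33.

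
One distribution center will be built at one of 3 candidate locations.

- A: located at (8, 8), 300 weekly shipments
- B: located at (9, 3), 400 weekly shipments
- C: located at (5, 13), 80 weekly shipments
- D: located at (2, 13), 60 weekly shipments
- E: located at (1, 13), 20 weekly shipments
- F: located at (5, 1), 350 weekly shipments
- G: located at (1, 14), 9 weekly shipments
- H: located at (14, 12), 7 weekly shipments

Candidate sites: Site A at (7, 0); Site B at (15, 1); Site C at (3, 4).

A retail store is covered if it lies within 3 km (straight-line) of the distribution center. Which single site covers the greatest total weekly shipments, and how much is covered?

Site A, covering 350

Coverage radius r = 3 km; a point is covered iff (Δx)²+(Δy)² ≤ 3² = 9.
  Site A (7, 0): covers {F} → 350
  Site B (15, 1): covers {none} → 0
  Site C (3, 4): covers {none} → 0
Maximum coverage at Site A: 350 weekly shipments.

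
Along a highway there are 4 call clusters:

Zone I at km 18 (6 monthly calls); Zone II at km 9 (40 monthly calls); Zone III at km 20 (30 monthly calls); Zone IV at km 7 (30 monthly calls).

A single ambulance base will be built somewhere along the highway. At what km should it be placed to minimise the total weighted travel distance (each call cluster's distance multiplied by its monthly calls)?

For a sum of weighted absolute distances on a line, the optimum is the weighted median (not the mean). Total weight W = 106; half-weight = 53.
Sort by position and accumulate weight:
  km 7 (Zone IV, w=30) → cum 30
  km 9 (Zone II, w=40) → cum 70  ≥ 53 → median here
  km 18 (Zone I, w=6) → cum 76
  km 20 (Zone III, w=30) → cum 106
Optimal location: km 9.

x = 9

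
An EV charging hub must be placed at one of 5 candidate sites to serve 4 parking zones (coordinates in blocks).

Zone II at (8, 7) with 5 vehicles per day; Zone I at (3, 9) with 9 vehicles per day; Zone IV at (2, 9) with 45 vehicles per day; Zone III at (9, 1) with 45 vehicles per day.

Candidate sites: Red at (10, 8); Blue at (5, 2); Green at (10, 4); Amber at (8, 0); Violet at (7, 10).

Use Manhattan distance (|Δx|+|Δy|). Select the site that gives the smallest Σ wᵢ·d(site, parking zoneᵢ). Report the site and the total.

Blue, total 796 blocks

Total weighted distance at each candidate:
  Red (10, 8): total = 852
  Blue (5, 2): total = 796
  Green (10, 4): total = 898
  Amber (8, 0): total = 926
  Violet (7, 10): total = 830
Minimum is at Blue with total 796 blocks.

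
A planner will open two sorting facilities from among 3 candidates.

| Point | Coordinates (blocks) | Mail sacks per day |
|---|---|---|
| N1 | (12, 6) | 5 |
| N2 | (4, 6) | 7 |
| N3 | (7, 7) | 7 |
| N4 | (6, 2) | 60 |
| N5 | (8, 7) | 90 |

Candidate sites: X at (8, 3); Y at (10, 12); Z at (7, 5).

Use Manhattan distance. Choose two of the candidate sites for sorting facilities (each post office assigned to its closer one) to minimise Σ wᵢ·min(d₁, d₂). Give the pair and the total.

{X, Z}, total 522

Evaluate every pair (each demand assigned to the nearer of the two):
  {X, Z}: total = 522
  {Y, Z}: total = 582
  {X, Y}: total = 659
Best pair: {X, Z} with total 522.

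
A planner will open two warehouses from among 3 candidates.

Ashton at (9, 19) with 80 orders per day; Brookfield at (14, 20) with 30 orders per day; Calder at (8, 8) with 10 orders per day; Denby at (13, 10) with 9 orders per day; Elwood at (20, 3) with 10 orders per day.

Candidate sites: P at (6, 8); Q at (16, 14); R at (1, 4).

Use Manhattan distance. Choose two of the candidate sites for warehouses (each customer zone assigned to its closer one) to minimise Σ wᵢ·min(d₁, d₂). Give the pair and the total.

{P, Q}, total 1433

Evaluate every pair (each demand assigned to the nearer of the two):
  {P, Q}: total = 1433
  {Q, R}: total = 1523
  {P, R}: total = 2011
Best pair: {P, Q} with total 1433.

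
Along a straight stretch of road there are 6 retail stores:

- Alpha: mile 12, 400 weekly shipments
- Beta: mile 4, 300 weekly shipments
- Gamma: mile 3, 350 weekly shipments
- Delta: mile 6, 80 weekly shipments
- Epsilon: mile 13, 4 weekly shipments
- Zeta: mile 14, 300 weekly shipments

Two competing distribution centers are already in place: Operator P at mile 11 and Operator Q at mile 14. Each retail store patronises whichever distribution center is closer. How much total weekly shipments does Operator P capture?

The indifferent point is the midpoint (11+14)/2 = 12.5; retail stores left of it (closer to Operator P at 11) go to Operator P, those right go to Operator Q.
  Gamma at 3 (w=350) → Operator P
  Beta at 4 (w=300) → Operator P
  Delta at 6 (w=80) → Operator P
  Alpha at 12 (w=400) → Operator P
  Epsilon at 13 (w=4) → Operator Q
  Zeta at 14 (w=300) → Operator Q
Operator P captures 1130; Operator Q captures 304.

1130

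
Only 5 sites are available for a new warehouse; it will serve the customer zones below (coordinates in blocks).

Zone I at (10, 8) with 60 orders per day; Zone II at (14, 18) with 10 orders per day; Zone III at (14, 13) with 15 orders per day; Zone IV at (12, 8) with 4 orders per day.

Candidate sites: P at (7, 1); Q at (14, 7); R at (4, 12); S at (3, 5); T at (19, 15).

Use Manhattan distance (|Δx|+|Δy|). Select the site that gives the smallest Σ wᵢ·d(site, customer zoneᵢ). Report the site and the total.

Total weighted distance at each candidate:
  P (7, 1): total = 1173
  Q (14, 7): total = 512
  R (4, 12): total = 973
  S (3, 5): total = 1173
  T (19, 15): total = 1201
Minimum is at Q with total 512 blocks.

Q, total 512 blocks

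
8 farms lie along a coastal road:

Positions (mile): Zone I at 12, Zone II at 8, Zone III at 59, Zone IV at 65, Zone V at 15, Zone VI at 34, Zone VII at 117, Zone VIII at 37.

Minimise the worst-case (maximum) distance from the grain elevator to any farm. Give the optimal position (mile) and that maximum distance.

The 1-center on a line is the midpoint of the two extreme points: leftmost at 8, rightmost at 117.
Optimal location = (8 + 117)/2 = 62.5; maximum distance = (117 − 8)/2 = 54.5.

location 62.5, max distance 54.5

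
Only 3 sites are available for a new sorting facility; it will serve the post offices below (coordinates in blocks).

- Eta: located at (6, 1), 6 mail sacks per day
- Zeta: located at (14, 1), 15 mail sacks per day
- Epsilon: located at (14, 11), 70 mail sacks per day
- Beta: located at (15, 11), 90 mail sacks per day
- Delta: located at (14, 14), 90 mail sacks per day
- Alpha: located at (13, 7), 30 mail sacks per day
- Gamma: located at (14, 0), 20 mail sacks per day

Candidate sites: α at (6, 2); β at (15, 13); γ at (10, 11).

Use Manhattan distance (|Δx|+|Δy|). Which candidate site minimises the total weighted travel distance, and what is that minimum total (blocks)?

Total weighted distance at each candidate:
  α (6, 2): total = 5311
  β (15, 13): total = 1411
  γ (10, 11): total = 2164
Minimum is at β with total 1411 blocks.

β, total 1411 blocks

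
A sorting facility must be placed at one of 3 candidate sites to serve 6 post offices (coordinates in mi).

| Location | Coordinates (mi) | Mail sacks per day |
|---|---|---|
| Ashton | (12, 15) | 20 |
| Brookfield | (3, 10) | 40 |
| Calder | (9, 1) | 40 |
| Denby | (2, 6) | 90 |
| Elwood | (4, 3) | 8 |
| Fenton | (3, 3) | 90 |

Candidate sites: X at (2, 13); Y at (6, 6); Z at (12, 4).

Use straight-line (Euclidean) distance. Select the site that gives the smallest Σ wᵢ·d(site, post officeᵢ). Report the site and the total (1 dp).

Total weighted distance at each candidate:
  X (2, 13): total = 2502.2
  Y (6, 6): total = 1420.3
  Z (12, 4): total = 2619.7
Minimum is at Y with total 1420.3 mi.

Y, total 1420.3 mi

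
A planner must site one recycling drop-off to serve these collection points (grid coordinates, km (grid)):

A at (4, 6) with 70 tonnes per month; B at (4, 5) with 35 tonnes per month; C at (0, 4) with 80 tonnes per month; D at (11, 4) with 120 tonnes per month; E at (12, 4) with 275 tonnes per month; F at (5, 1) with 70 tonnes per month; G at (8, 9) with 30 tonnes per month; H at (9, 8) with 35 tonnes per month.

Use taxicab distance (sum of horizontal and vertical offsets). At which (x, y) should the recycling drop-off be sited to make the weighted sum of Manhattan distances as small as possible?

(11, 4)

Manhattan distance separates: Σwᵢ(|x−xᵢ|+|y−yᵢ|) = Σwᵢ|x−xᵢ| + Σwᵢ|y−yᵢ|, so x and y are optimised independently as 1-D weighted medians.
Total weight W = 715; half = 357.5.
x-coordinate, sorted with cumulative weight:
  x=0 (C, w=80) cum 80
  x=4 (A, w=70) cum 150
  x=4 (B, w=35) cum 185
  x=5 (F, w=70) cum 255
  x=8 (G, w=30) cum 285
  x=9 (H, w=35) cum 320
  x=11 (D, w=120) cum 440  ← median
  x=12 (E, w=275) cum 715
⇒ x* = 11
y-coordinate, sorted with cumulative weight:
  y=1 (F, w=70) cum 70
  y=4 (C, w=80) cum 150
  y=4 (D, w=120) cum 270
  y=4 (E, w=275) cum 545  ← median
  y=5 (B, w=35) cum 580
  y=6 (A, w=70) cum 650
  y=8 (H, w=35) cum 685
  y=9 (G, w=30) cum 715
⇒ y* = 4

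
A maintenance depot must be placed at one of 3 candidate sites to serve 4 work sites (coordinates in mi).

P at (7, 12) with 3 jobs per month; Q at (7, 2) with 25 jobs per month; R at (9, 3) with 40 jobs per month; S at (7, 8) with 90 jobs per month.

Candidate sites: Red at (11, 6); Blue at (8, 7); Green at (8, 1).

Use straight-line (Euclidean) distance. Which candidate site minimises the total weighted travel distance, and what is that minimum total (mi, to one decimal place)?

Total weighted distance at each candidate:
  Red (11, 6): total = 709.8
  Blue (8, 7): total = 435.0
  Green (8, 1): total = 794.3
Minimum is at Blue with total 435.0 mi.

Blue, total 435.0 mi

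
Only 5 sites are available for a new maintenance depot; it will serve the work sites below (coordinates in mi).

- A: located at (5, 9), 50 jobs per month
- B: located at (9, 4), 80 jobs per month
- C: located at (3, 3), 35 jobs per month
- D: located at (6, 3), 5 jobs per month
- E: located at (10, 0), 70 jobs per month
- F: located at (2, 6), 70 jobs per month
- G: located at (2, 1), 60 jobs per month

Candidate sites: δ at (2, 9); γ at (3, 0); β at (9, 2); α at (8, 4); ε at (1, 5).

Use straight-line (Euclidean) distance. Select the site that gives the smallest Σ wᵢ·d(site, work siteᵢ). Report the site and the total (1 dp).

Total weighted distance at each candidate:
  δ (2, 9): total = 2620.0
  γ (3, 0): total = 2164.7
  β (9, 2): total = 1937.0
  α (8, 4): total = 1719.5
  ε (1, 5): total = 2120.8
Minimum is at α with total 1719.5 mi.

α, total 1719.5 mi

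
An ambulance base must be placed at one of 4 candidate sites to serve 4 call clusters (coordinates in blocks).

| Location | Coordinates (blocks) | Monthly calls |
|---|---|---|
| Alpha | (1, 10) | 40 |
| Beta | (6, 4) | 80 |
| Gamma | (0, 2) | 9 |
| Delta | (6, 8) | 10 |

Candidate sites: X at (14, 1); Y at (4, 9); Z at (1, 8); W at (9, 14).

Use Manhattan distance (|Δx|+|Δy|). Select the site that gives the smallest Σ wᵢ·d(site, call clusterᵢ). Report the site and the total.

Total weighted distance at each candidate:
  X (14, 1): total = 2045
  Y (4, 9): total = 849
  Z (1, 8): total = 913
  W (9, 14): total = 1799
Minimum is at Y with total 849 blocks.

Y, total 849 blocks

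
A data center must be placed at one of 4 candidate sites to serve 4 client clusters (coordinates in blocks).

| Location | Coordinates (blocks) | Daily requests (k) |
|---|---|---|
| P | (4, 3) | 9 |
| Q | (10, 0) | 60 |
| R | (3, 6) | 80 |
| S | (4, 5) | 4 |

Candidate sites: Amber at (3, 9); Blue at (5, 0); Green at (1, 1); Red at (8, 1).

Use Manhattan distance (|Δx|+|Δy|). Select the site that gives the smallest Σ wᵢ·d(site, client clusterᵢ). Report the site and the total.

Blue, total 1000 blocks

Total weighted distance at each candidate:
  Amber (3, 9): total = 1283
  Blue (5, 0): total = 1000
  Green (1, 1): total = 1233
  Red (8, 1): total = 1066
Minimum is at Blue with total 1000 blocks.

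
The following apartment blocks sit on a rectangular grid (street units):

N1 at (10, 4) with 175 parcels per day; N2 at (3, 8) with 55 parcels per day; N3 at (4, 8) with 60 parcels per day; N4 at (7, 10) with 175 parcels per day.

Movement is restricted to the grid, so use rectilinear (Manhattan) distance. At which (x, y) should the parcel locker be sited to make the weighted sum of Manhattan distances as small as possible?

Manhattan distance separates: Σwᵢ(|x−xᵢ|+|y−yᵢ|) = Σwᵢ|x−xᵢ| + Σwᵢ|y−yᵢ|, so x and y are optimised independently as 1-D weighted medians.
Total weight W = 465; half = 232.5.
x-coordinate, sorted with cumulative weight:
  x=3 (N2, w=55) cum 55
  x=4 (N3, w=60) cum 115
  x=7 (N4, w=175) cum 290  ← median
  x=10 (N1, w=175) cum 465
⇒ x* = 7
y-coordinate, sorted with cumulative weight:
  y=4 (N1, w=175) cum 175
  y=8 (N2, w=55) cum 230
  y=8 (N3, w=60) cum 290  ← median
  y=10 (N4, w=175) cum 465
⇒ y* = 8

(7, 8)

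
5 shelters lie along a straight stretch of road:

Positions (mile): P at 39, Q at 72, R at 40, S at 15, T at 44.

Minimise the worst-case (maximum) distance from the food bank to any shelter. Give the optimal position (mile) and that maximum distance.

location 43.5, max distance 28.5

The 1-center on a line is the midpoint of the two extreme points: leftmost at 15, rightmost at 72.
Optimal location = (15 + 72)/2 = 43.5; maximum distance = (72 − 15)/2 = 28.5.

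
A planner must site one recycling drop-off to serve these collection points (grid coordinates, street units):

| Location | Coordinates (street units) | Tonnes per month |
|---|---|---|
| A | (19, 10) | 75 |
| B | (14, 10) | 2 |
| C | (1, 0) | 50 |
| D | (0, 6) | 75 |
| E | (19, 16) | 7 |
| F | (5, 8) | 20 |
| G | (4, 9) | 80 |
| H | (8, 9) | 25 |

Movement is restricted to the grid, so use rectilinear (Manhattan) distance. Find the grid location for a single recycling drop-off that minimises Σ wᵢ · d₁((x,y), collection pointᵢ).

(4, 9)

Manhattan distance separates: Σwᵢ(|x−xᵢ|+|y−yᵢ|) = Σwᵢ|x−xᵢ| + Σwᵢ|y−yᵢ|, so x and y are optimised independently as 1-D weighted medians.
Total weight W = 334; half = 167.
x-coordinate, sorted with cumulative weight:
  x=0 (D, w=75) cum 75
  x=1 (C, w=50) cum 125
  x=4 (G, w=80) cum 205  ← median
  x=5 (F, w=20) cum 225
  x=8 (H, w=25) cum 250
  x=14 (B, w=2) cum 252
  x=19 (A, w=75) cum 327
  x=19 (E, w=7) cum 334
⇒ x* = 4
y-coordinate, sorted with cumulative weight:
  y=0 (C, w=50) cum 50
  y=6 (D, w=75) cum 125
  y=8 (F, w=20) cum 145
  y=9 (G, w=80) cum 225  ← median
  y=9 (H, w=25) cum 250
  y=10 (A, w=75) cum 325
  y=10 (B, w=2) cum 327
  y=16 (E, w=7) cum 334
⇒ y* = 9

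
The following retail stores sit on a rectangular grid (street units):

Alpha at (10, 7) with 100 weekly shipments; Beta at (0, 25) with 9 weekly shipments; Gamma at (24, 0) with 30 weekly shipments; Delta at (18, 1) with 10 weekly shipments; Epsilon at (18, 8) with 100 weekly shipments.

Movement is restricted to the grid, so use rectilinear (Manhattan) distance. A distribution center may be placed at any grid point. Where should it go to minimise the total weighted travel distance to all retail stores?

(18, 7)

Manhattan distance separates: Σwᵢ(|x−xᵢ|+|y−yᵢ|) = Σwᵢ|x−xᵢ| + Σwᵢ|y−yᵢ|, so x and y are optimised independently as 1-D weighted medians.
Total weight W = 249; half = 124.5.
x-coordinate, sorted with cumulative weight:
  x=0 (Beta, w=9) cum 9
  x=10 (Alpha, w=100) cum 109
  x=18 (Delta, w=10) cum 119
  x=18 (Epsilon, w=100) cum 219  ← median
  x=24 (Gamma, w=30) cum 249
⇒ x* = 18
y-coordinate, sorted with cumulative weight:
  y=0 (Gamma, w=30) cum 30
  y=1 (Delta, w=10) cum 40
  y=7 (Alpha, w=100) cum 140  ← median
  y=8 (Epsilon, w=100) cum 240
  y=25 (Beta, w=9) cum 249
⇒ y* = 7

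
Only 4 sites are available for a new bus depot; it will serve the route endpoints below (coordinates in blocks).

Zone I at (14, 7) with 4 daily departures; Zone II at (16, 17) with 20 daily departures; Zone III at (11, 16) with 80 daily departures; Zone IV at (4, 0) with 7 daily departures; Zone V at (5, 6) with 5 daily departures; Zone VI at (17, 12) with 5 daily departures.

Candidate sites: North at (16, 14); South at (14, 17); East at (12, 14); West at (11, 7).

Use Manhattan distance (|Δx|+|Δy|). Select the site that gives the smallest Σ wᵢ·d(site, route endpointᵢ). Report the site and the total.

Total weighted distance at each candidate:
  North (16, 14): total = 948
  South (14, 17): total = 729
  East (12, 14): total = 680
  West (11, 7): total = 1220
Minimum is at East with total 680 blocks.

East, total 680 blocks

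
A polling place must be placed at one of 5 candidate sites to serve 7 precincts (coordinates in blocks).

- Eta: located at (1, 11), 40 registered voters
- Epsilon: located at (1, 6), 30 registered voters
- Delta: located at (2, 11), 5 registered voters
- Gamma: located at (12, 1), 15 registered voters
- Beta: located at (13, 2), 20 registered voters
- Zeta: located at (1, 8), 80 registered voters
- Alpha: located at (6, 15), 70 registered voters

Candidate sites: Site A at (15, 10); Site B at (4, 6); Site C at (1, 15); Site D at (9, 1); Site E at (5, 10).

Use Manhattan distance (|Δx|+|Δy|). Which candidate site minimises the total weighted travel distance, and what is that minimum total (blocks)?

Site E, total 1920 blocks

Total weighted distance at each candidate:
  Site A (15, 10): total = 3850
  Site B (4, 6): total = 2070
  Site C (1, 15): total = 2240
  Site D (9, 1): total = 3730
  Site E (5, 10): total = 1920
Minimum is at Site E with total 1920 blocks.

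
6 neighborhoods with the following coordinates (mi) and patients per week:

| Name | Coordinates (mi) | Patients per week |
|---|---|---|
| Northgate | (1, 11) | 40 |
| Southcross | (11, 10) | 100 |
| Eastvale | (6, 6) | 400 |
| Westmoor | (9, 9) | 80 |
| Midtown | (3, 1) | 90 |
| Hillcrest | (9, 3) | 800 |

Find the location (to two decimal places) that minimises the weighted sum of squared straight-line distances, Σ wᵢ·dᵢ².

(7.77, 4.67)

The minimiser of Σwᵢ‖p−pᵢ‖² is the weighted centroid p* = (Σwᵢpᵢ)/(Σwᵢ).
Σwᵢ = 1510.
Σwᵢxᵢ = 40·1 + 100·11 + 400·6 + 80·9 + 90·3 + 800·9 = 11730.
Σwᵢyᵢ = 40·11 + 100·10 + 400·6 + 80·9 + 90·1 + 800·3 = 7050.
x* = 11730/1510 = 7.77, y* = 7050/1510 = 4.67.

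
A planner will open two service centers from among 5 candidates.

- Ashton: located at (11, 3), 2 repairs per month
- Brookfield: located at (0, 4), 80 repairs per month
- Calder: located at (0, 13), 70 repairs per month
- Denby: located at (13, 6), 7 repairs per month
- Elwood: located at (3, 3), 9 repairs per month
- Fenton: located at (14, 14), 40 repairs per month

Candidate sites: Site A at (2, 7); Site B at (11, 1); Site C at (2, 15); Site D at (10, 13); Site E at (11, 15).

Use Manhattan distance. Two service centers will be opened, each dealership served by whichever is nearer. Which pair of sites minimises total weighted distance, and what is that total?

{Site A, Site E}, total 1266

Evaluate every pair (each demand assigned to the nearer of the two):
  {Site A, Site E}: total = 1266
  {Site A, Site D}: total = 1297
  {Site A, Site C}: total = 1355
  {Site A, Site B}: total = 1698
  {Site C, Site E}: total = 1698
  {Site C, Site D}: total = 1729
  {Site B, Site C}: total = 1983
  {Site B, Site D}: total = 2163
  {Site B, Site E}: total = 2333
  {Site D, Site E}: total = 2625
Best pair: {Site A, Site E} with total 1266.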